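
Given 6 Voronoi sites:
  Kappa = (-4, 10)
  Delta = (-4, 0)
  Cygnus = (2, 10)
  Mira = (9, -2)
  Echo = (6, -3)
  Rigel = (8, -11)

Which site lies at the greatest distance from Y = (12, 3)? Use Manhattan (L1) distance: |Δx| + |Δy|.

d(Y, Kappa) = |12−(-4)| + |3−10| = 16 + 7 = 23
d(Y, Delta) = |12−(-4)| + |3−0| = 16 + 3 = 19
d(Y, Cygnus) = |12−2| + |3−10| = 10 + 7 = 17
d(Y, Mira) = |12−9| + |3−(-2)| = 3 + 5 = 8
d(Y, Echo) = |12−6| + |3−(-3)| = 6 + 6 = 12
d(Y, Rigel) = |12−8| + |3−(-11)| = 4 + 14 = 18
The largest is to Kappa.

Kappa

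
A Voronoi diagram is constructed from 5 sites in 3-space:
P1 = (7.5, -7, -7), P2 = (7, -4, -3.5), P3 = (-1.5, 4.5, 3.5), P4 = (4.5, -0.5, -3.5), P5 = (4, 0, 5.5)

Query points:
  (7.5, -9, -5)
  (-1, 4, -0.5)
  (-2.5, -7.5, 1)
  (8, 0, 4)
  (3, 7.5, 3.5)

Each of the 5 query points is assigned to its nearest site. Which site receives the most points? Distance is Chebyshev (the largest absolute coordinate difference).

(7.5, -9, -5) — d to each: P1:2, P2:5, P3:13.5, P4:8.5, P5:10.5 → nearest is P1
(-1, 4, -0.5) — d to each: P1:11, P2:8, P3:4, P4:5.5, P5:6 → nearest is P3
(-2.5, -7.5, 1) — d to each: P1:10, P2:9.5, P3:12, P4:7, P5:7.5 → nearest is P4
(8, 0, 4) — d to each: P1:11, P2:7.5, P3:9.5, P4:7.5, P5:4 → nearest is P5
(3, 7.5, 3.5) — d to each: P1:14.5, P2:11.5, P3:4.5, P4:8, P5:7.5 → nearest is P3
Tally — P1:1, P3:2, P4:1, P5:1. P3 captures the most (2).

P3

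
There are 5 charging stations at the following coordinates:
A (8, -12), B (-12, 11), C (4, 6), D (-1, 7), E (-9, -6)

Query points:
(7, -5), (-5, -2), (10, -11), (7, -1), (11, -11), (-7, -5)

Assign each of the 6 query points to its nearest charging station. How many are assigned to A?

(7, -5) — d² to each: A:50, B:617, C:130, D:208, E:257 → nearest is A
(-5, -2) — d² to each: A:269, B:218, C:145, D:97, E:32 → nearest is E
(10, -11) — d² to each: A:5, B:968, C:325, D:445, E:386 → nearest is A
(7, -1) — d² to each: A:122, B:505, C:58, D:128, E:281 → nearest is C
(11, -11) — d² to each: A:10, B:1013, C:338, D:468, E:425 → nearest is A
(-7, -5) — d² to each: A:274, B:281, C:242, D:180, E:5 → nearest is E
3 of the 6 points have A as nearest.

3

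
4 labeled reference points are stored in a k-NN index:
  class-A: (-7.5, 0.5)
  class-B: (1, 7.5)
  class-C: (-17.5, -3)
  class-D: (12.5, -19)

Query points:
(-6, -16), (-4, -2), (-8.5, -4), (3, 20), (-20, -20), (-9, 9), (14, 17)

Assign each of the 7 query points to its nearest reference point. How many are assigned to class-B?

2

(-6, -16) — d² to each: class-A:274.5, class-B:601.25, class-C:301.25, class-D:351.25 → nearest is class-A
(-4, -2) — d² to each: class-A:18.5, class-B:115.25, class-C:183.25, class-D:561.25 → nearest is class-A
(-8.5, -4) — d² to each: class-A:21.25, class-B:222.5, class-C:82, class-D:666 → nearest is class-A
(3, 20) — d² to each: class-A:490.5, class-B:160.25, class-C:949.25, class-D:1611.25 → nearest is class-B
(-20, -20) — d² to each: class-A:576.5, class-B:1197.25, class-C:295.25, class-D:1057.25 → nearest is class-C
(-9, 9) — d² to each: class-A:74.5, class-B:102.25, class-C:216.25, class-D:1246.25 → nearest is class-A
(14, 17) — d² to each: class-A:734.5, class-B:259.25, class-C:1392.25, class-D:1298.25 → nearest is class-B
2 of the 7 points have class-B as nearest.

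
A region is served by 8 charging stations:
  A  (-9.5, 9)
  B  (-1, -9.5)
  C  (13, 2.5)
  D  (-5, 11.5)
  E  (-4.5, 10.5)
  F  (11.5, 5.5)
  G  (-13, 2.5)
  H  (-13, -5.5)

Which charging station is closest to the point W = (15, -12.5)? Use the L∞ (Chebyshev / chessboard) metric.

C

d(W,A) = max(24.5, 21.5) = 24.5
d(W,B) = max(16, 3) = 16
d(W,C) = max(2, 15) = 15
d(W,D) = max(20, 24) = 24
d(W,E) = max(19.5, 23) = 23
d(W,F) = max(3.5, 18) = 18
d(W,G) = max(28, 15) = 28
d(W,H) = max(28, 7) = 28
The smallest is to C, so W lies in the Voronoi region of C.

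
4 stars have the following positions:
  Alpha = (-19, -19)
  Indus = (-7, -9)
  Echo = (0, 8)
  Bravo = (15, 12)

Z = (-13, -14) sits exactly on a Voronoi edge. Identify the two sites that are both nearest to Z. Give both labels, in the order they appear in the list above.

Squared distances from Z to each site:
d²(Z, Alpha) = (-13−(-19))² + (-14−(-19))² = 36 + 25 = 61
d²(Z, Indus) = (-13−(-7))² + (-14−(-9))² = 36 + 25 = 61
d²(Z, Echo) = (-13−0)² + (-14−8)² = 169 + 484 = 653
d²(Z, Bravo) = (-13−15)² + (-14−12)² = 784 + 676 = 1460
Z is equidistant from Alpha and Indus (both at squared distance 61), and every other site is strictly farther — so Z lies on the Alpha–Indus Voronoi edge.

Alpha and Indus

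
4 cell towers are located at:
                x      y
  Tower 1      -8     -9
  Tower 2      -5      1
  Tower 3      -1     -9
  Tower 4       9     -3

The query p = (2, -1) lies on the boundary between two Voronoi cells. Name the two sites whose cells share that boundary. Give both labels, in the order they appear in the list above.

Tower 2 and Tower 4

Squared distances from p to each site:
d²(p, Tower 1) = (2−(-8))² + (-1−(-9))² = 100 + 64 = 164
d²(p, Tower 2) = (2−(-5))² + (-1−1)² = 49 + 4 = 53
d²(p, Tower 3) = (2−(-1))² + (-1−(-9))² = 9 + 64 = 73
d²(p, Tower 4) = (2−9)² + (-1−(-3))² = 49 + 4 = 53
p is equidistant from Tower 2 and Tower 4 (both at squared distance 53), and every other site is strictly farther — so p lies on the Tower 2–Tower 4 Voronoi edge.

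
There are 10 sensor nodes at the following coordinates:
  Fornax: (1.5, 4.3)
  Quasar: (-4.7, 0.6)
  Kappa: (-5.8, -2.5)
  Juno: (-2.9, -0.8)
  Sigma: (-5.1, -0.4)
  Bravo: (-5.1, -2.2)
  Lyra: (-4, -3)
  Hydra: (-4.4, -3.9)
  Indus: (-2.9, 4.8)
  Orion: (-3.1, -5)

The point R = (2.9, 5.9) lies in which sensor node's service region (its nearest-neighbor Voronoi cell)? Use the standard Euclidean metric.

Since √ is increasing, it suffices to compare squared distances:
d²(R, Fornax) = 1.96 + 2.56 = 4.52
d²(R, Quasar) = 57.76 + 28.09 = 85.85
d²(R, Kappa) = 75.69 + 70.56 = 146.25
d²(R, Juno) = 33.64 + 44.89 = 78.53
d²(R, Sigma) = 64 + 39.69 = 103.69
d²(R, Bravo) = 64 + 65.61 = 129.61
d²(R, Lyra) = 47.61 + 79.21 = 126.82
d²(R, Hydra) = 53.29 + 96.04 = 149.33
d²(R, Indus) = 33.64 + 1.21 = 34.85
d²(R, Orion) = 36 + 118.81 = 154.81
Fornax is nearest.

Fornax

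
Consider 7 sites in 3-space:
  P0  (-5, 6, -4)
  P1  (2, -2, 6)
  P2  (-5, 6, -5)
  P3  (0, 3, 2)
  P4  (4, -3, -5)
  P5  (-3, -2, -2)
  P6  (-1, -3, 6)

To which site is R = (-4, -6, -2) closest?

Since √ is increasing, it suffices to compare squared distances:
|RP0|² = (-4−(-5))² + (-6−6)² + (-2−(-4))² = 1 + 144 + 4 = 149
|RP1|² = (-4−2)² + (-6−(-2))² + (-2−6)² = 36 + 16 + 64 = 116
|RP2|² = (-4−(-5))² + (-6−6)² + (-2−(-5))² = 1 + 144 + 9 = 154
|RP3|² = (-4−0)² + (-6−3)² + (-2−2)² = 16 + 81 + 16 = 113
|RP4|² = (-4−4)² + (-6−(-3))² + (-2−(-5))² = 64 + 9 + 9 = 82
|RP5|² = (-4−(-3))² + (-6−(-2))² + (-2−(-2))² = 1 + 16 + 0 = 17
|RP6|² = (-4−(-1))² + (-6−(-3))² + (-2−6)² = 9 + 9 + 64 = 82
Minimum is at P5.

P5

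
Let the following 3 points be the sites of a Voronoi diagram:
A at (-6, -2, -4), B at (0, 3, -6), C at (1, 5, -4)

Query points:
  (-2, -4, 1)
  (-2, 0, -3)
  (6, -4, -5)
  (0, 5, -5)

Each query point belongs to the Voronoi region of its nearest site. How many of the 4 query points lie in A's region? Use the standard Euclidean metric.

(-2, -4, 1) — d² to each: A:45, B:102, C:115 → nearest is A
(-2, 0, -3) — d² to each: A:21, B:22, C:35 → nearest is A
(6, -4, -5) — d² to each: A:149, B:86, C:107 → nearest is B
(0, 5, -5) — d² to each: A:86, B:5, C:2 → nearest is C
2 of the 4 points have A as nearest.

2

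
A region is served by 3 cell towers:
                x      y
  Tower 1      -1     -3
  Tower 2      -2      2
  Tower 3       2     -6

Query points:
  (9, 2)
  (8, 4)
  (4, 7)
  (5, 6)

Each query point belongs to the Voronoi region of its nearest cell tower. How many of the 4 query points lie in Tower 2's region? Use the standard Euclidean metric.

3

(9, 2) — d² to each: Tower 1:125, Tower 2:121, Tower 3:113 → nearest is Tower 3
(8, 4) — d² to each: Tower 1:130, Tower 2:104, Tower 3:136 → nearest is Tower 2
(4, 7) — d² to each: Tower 1:125, Tower 2:61, Tower 3:173 → nearest is Tower 2
(5, 6) — d² to each: Tower 1:117, Tower 2:65, Tower 3:153 → nearest is Tower 2
3 of the 4 points have Tower 2 as nearest.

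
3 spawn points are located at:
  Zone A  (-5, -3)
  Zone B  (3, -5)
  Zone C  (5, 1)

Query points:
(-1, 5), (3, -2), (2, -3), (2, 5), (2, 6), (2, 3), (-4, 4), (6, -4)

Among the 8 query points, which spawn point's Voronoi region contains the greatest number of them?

(-1, 5) — d² to each: Zone A:80, Zone B:116, Zone C:52 → nearest is Zone C
(3, -2) — d² to each: Zone A:65, Zone B:9, Zone C:13 → nearest is Zone B
(2, -3) — d² to each: Zone A:49, Zone B:5, Zone C:25 → nearest is Zone B
(2, 5) — d² to each: Zone A:113, Zone B:101, Zone C:25 → nearest is Zone C
(2, 6) — d² to each: Zone A:130, Zone B:122, Zone C:34 → nearest is Zone C
(2, 3) — d² to each: Zone A:85, Zone B:65, Zone C:13 → nearest is Zone C
(-4, 4) — d² to each: Zone A:50, Zone B:130, Zone C:90 → nearest is Zone A
(6, -4) — d² to each: Zone A:122, Zone B:10, Zone C:26 → nearest is Zone B
Tally — Zone A:1, Zone B:3, Zone C:4. Zone C captures the most (4).

Zone C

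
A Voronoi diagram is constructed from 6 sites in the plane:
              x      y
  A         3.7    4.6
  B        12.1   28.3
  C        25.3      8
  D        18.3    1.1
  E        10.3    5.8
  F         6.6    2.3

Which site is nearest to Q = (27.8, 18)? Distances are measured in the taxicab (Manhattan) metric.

d(Q,A) = |27.8−3.7| + |18−4.6| = 24.1 + 13.4 = 37.5
d(Q,B) = |27.8−12.1| + |18−28.3| = 15.7 + 10.3 = 26
d(Q,C) = |27.8−25.3| + |18−8| = 2.5 + 10 = 12.5
d(Q,D) = |27.8−18.3| + |18−1.1| = 9.5 + 16.9 = 26.4
d(Q,E) = |27.8−10.3| + |18−5.8| = 17.5 + 12.2 = 29.7
d(Q,F) = |27.8−6.6| + |18−2.3| = 21.2 + 15.7 = 36.9
C is nearest.

C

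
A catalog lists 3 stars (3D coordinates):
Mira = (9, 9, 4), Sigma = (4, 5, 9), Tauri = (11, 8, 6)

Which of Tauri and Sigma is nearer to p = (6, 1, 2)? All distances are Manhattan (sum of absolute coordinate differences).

d(p, Tauri) = |6−11| + |1−8| + |2−6| = 5 + 7 + 4 = 16
d(p, Sigma) = |6−4| + |1−5| + |2−9| = 2 + 4 + 7 = 13
16 > 13, so Sigma is closer.

Sigma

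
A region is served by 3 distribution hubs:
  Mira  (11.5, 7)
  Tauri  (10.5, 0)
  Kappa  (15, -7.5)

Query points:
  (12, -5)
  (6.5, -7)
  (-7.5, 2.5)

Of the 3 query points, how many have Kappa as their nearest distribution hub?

1

(12, -5) — d² to each: Mira:144.25, Tauri:27.25, Kappa:15.25 → nearest is Kappa
(6.5, -7) — d² to each: Mira:221, Tauri:65, Kappa:72.5 → nearest is Tauri
(-7.5, 2.5) — d² to each: Mira:381.25, Tauri:330.25, Kappa:606.25 → nearest is Tauri
1 of the 3 points has Kappa as nearest.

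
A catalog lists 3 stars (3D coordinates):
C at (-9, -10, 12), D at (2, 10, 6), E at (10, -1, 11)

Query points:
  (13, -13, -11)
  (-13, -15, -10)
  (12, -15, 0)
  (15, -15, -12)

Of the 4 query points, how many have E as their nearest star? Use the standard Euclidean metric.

3

(13, -13, -11) — d² to each: C:1022, D:939, E:637 → nearest is E
(-13, -15, -10) — d² to each: C:525, D:1106, E:1166 → nearest is C
(12, -15, 0) — d² to each: C:610, D:761, E:321 → nearest is E
(15, -15, -12) — d² to each: C:1177, D:1118, E:750 → nearest is E
3 of the 4 points have E as nearest.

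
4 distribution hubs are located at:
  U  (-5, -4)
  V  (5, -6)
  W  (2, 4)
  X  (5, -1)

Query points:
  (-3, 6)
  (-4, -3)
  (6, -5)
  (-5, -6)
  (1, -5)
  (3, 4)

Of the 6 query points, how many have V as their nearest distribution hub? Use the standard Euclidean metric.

(-3, 6) — d² to each: U:104, V:208, W:29, X:113 → nearest is W
(-4, -3) — d² to each: U:2, V:90, W:85, X:85 → nearest is U
(6, -5) — d² to each: U:122, V:2, W:97, X:17 → nearest is V
(-5, -6) — d² to each: U:4, V:100, W:149, X:125 → nearest is U
(1, -5) — d² to each: U:37, V:17, W:82, X:32 → nearest is V
(3, 4) — d² to each: U:128, V:104, W:1, X:29 → nearest is W
2 of the 6 points have V as nearest.

2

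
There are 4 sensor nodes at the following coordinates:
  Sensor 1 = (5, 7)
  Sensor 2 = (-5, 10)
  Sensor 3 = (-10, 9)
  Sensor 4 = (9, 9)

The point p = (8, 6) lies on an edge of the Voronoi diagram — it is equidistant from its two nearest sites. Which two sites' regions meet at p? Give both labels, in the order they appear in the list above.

Sensor 1 and Sensor 4

Squared distances from p to each site:
d²(p, Sensor 1) = (8−5)² + (6−7)² = 9 + 1 = 10
d²(p, Sensor 2) = (8−(-5))² + (6−10)² = 169 + 16 = 185
d²(p, Sensor 3) = (8−(-10))² + (6−9)² = 324 + 9 = 333
d²(p, Sensor 4) = (8−9)² + (6−9)² = 1 + 9 = 10
p is equidistant from Sensor 1 and Sensor 4 (both at squared distance 10), and every other site is strictly farther — so p lies on the Sensor 1–Sensor 4 Voronoi edge.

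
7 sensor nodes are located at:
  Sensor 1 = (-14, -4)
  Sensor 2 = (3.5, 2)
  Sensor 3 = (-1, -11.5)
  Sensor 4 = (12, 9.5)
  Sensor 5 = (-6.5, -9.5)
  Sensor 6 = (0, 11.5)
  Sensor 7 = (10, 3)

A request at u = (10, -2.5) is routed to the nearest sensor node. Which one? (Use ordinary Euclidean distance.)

Compare squared distances (the ordering matches that of the actual distances):
d²(u, Sensor 1) = (10−(-14))² + (-2.5−(-4))² = 576 + 2.25 = 578.25
d²(u, Sensor 2) = (10−3.5)² + (-2.5−2)² = 42.25 + 20.25 = 62.5
d²(u, Sensor 3) = (10−(-1))² + (-2.5−(-11.5))² = 121 + 81 = 202
d²(u, Sensor 4) = (10−12)² + (-2.5−9.5)² = 4 + 144 = 148
d²(u, Sensor 5) = (10−(-6.5))² + (-2.5−(-9.5))² = 272.25 + 49 = 321.25
d²(u, Sensor 6) = (10−0)² + (-2.5−11.5)² = 100 + 196 = 296
d²(u, Sensor 7) = (10−10)² + (-2.5−3)² = 0 + 30.25 = 30.25
The smallest is to Sensor 7, so u lies in the Voronoi region of Sensor 7.

Sensor 7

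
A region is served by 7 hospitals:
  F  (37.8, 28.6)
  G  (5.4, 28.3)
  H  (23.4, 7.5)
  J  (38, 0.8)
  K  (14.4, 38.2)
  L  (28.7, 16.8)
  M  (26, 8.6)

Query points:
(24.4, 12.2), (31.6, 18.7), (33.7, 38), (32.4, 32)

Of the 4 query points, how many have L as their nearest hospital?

1

(24.4, 12.2) — d² to each: F:448.52, G:620.21, H:23.09, J:314.92, K:776, L:39.65, M:15.52 → nearest is M
(31.6, 18.7) — d² to each: F:136.45, G:778.6, H:192.68, J:361.37, K:676.09, L:12.02, M:133.37 → nearest is L
(33.7, 38) — d² to each: F:105.17, G:894.98, H:1036.34, J:1402.33, K:372.53, L:474.44, M:923.65 → nearest is F
(32.4, 32) — d² to each: F:40.72, G:742.69, H:681.25, J:1004.8, K:362.44, L:244.73, M:588.52 → nearest is F
1 of the 4 points has L as nearest.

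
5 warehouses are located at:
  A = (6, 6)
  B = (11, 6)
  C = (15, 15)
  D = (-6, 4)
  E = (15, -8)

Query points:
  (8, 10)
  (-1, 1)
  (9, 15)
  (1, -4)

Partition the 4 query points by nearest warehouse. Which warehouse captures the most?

D

(8, 10) — d² to each: A:20, B:25, C:74, D:232, E:373 → nearest is A
(-1, 1) — d² to each: A:74, B:169, C:452, D:34, E:337 → nearest is D
(9, 15) — d² to each: A:90, B:85, C:36, D:346, E:565 → nearest is C
(1, -4) — d² to each: A:125, B:200, C:557, D:113, E:212 → nearest is D
Tally — A:1, C:1, D:2. D captures the most (2).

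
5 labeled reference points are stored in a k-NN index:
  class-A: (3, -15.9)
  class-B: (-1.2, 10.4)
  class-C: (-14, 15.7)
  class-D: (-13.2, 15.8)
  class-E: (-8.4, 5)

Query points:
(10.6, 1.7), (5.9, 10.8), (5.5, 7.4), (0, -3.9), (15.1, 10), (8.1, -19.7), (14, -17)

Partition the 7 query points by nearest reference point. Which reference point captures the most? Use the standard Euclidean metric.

class-B

(10.6, 1.7) — d² to each: class-A:367.52, class-B:214.93, class-C:801.16, class-D:765.25, class-E:371.89 → nearest is class-B
(5.9, 10.8) — d² to each: class-A:721.3, class-B:50.57, class-C:420.02, class-D:389.81, class-E:238.13 → nearest is class-B
(5.5, 7.4) — d² to each: class-A:549.14, class-B:53.89, class-C:449.14, class-D:420.25, class-E:198.97 → nearest is class-B
(0, -3.9) — d² to each: class-A:153, class-B:205.93, class-C:580.16, class-D:562.33, class-E:149.77 → nearest is class-E
(15.1, 10) — d² to each: class-A:817.22, class-B:265.85, class-C:879.3, class-D:834.53, class-E:577.25 → nearest is class-B
(8.1, -19.7) — d² to each: class-A:40.45, class-B:992.5, class-C:1741.57, class-D:1713.94, class-E:882.34 → nearest is class-A
(14, -17) — d² to each: class-A:122.21, class-B:981.8, class-C:1853.29, class-D:1815.68, class-E:985.76 → nearest is class-A
Tally — class-A:2, class-B:4, class-E:1. class-B captures the most (4).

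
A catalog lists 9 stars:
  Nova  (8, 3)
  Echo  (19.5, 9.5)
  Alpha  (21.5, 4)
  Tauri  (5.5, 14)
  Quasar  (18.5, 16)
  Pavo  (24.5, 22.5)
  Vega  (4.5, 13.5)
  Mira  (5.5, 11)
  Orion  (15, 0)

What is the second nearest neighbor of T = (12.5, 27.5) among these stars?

Pavo

Since √ is increasing, it suffices to compare squared distances:
d²(T, Nova) = 20.25 + 600.25 = 620.5
d²(T, Echo) = 49 + 324 = 373
d²(T, Alpha) = 81 + 552.25 = 633.25
d²(T, Tauri) = 49 + 182.25 = 231.25
d²(T, Quasar) = 36 + 132.25 = 168.25
d²(T, Pavo) = 144 + 25 = 169
d²(T, Vega) = 64 + 196 = 260
d²(T, Mira) = 49 + 272.25 = 321.25
d²(T, Orion) = 6.25 + 756.25 = 762.5
Sorted ascending: Quasar, Pavo, Tauri, … — the second-nearest is Pavo.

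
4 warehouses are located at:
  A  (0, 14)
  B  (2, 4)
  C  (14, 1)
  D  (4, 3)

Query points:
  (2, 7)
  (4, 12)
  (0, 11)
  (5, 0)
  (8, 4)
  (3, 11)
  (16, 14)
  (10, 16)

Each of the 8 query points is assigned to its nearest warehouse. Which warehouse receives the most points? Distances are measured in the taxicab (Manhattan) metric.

(2, 7) — d to each: A:9, B:3, C:18, D:6 → nearest is B
(4, 12) — d to each: A:6, B:10, C:21, D:9 → nearest is A
(0, 11) — d to each: A:3, B:9, C:24, D:12 → nearest is A
(5, 0) — d to each: A:19, B:7, C:10, D:4 → nearest is D
(8, 4) — d to each: A:18, B:6, C:9, D:5 → nearest is D
(3, 11) — d to each: A:6, B:8, C:21, D:9 → nearest is A
(16, 14) — d to each: A:16, B:24, C:15, D:23 → nearest is C
(10, 16) — d to each: A:12, B:20, C:19, D:19 → nearest is A
Tally — A:4, B:1, C:1, D:2. A captures the most (4).

A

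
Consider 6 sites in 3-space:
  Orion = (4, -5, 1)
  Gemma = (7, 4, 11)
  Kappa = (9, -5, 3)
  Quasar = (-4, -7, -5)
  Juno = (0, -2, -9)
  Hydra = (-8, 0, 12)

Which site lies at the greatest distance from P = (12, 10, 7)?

Compare squared distances (the ordering matches that of the actual distances):
d²(P, Orion) = (12−4)² + (10−(-5))² + (7−1)² = 64 + 225 + 36 = 325
d²(P, Gemma) = (12−7)² + (10−4)² + (7−11)² = 25 + 36 + 16 = 77
d²(P, Kappa) = (12−9)² + (10−(-5))² + (7−3)² = 9 + 225 + 16 = 250
d²(P, Quasar) = (12−(-4))² + (10−(-7))² + (7−(-5))² = 256 + 289 + 144 = 689
d²(P, Juno) = (12−0)² + (10−(-2))² + (7−(-9))² = 144 + 144 + 256 = 544
d²(P, Hydra) = (12−(-8))² + (10−0)² + (7−12)² = 400 + 100 + 25 = 525
The largest is to Quasar.

Quasar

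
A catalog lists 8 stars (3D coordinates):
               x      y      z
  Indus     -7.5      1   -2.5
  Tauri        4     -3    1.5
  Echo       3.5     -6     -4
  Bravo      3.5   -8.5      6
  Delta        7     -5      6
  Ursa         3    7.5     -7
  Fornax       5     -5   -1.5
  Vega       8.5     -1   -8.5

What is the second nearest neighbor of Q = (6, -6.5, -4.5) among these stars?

Compare squared distances (the ordering matches that of the actual distances):
d²(Q, Indus) = (6−(-7.5))² + (-6.5−1)² + (-4.5−(-2.5))² = 182.25 + 56.25 + 4 = 242.5
d²(Q, Tauri) = (6−4)² + (-6.5−(-3))² + (-4.5−1.5)² = 4 + 12.25 + 36 = 52.25
d²(Q, Echo) = (6−3.5)² + (-6.5−(-6))² + (-4.5−(-4))² = 6.25 + 0.25 + 0.25 = 6.75
d²(Q, Bravo) = (6−3.5)² + (-6.5−(-8.5))² + (-4.5−6)² = 6.25 + 4 + 110.25 = 120.5
d²(Q, Delta) = (6−7)² + (-6.5−(-5))² + (-4.5−6)² = 1 + 2.25 + 110.25 = 113.5
d²(Q, Ursa) = (6−3)² + (-6.5−7.5)² + (-4.5−(-7))² = 9 + 196 + 6.25 = 211.25
d²(Q, Fornax) = (6−5)² + (-6.5−(-5))² + (-4.5−(-1.5))² = 1 + 2.25 + 9 = 12.25
d²(Q, Vega) = (6−8.5)² + (-6.5−(-1))² + (-4.5−(-8.5))² = 6.25 + 30.25 + 16 = 52.5
Sorted ascending: Echo, Fornax, Tauri, … — the second-nearest is Fornax.

Fornax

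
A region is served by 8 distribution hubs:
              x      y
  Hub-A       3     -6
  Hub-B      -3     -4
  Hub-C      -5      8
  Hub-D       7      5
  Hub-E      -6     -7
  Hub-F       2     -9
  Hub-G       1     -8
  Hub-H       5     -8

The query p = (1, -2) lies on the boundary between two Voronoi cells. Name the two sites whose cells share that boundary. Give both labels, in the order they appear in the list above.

Hub-A and Hub-B

Squared distances from p to each site:
d²(p, Hub-A) = 4 + 16 = 20
d²(p, Hub-B) = 16 + 4 = 20
d²(p, Hub-C) = 36 + 100 = 136
d²(p, Hub-D) = 36 + 49 = 85
d²(p, Hub-E) = 49 + 25 = 74
d²(p, Hub-F) = 1 + 49 = 50
d²(p, Hub-G) = 0 + 36 = 36
d²(p, Hub-H) = 16 + 36 = 52
p is equidistant from Hub-A and Hub-B (both at squared distance 20), and every other site is strictly farther — so p lies on the Hub-A–Hub-B Voronoi edge.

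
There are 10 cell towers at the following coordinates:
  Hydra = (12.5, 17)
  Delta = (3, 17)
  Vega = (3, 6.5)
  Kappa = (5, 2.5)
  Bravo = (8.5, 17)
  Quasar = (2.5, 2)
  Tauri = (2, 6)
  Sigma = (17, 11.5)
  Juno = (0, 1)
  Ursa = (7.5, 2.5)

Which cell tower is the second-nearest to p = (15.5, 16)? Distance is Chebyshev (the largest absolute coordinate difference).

d(p, Hydra) = max(3, 1) = 3
d(p, Delta) = max(12.5, 1) = 12.5
d(p, Vega) = max(12.5, 9.5) = 12.5
d(p, Kappa) = max(10.5, 13.5) = 13.5
d(p, Bravo) = max(7, 1) = 7
d(p, Quasar) = max(13, 14) = 14
d(p, Tauri) = max(13.5, 10) = 13.5
d(p, Sigma) = max(1.5, 4.5) = 4.5
d(p, Juno) = max(15.5, 15) = 15.5
d(p, Ursa) = max(8, 13.5) = 13.5
Sorted ascending: Hydra, Sigma, Bravo, … — the second-nearest is Sigma.

Sigma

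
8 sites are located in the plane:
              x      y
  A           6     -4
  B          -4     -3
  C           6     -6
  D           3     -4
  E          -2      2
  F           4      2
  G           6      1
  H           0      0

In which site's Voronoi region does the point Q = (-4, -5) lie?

Since √ is increasing, it suffices to compare squared distances:
|QA|² = (-4−6)² + (-5−(-4))² = 100 + 1 = 101
|QB|² = (-4−(-4))² + (-5−(-3))² = 0 + 4 = 4
|QC|² = (-4−6)² + (-5−(-6))² = 100 + 1 = 101
|QD|² = (-4−3)² + (-5−(-4))² = 49 + 1 = 50
|QE|² = (-4−(-2))² + (-5−2)² = 4 + 49 = 53
|QF|² = (-4−4)² + (-5−2)² = 64 + 49 = 113
|QG|² = (-4−6)² + (-5−1)² = 100 + 36 = 136
|QH|² = (-4−0)² + (-5−0)² = 16 + 25 = 41
B is nearest.

B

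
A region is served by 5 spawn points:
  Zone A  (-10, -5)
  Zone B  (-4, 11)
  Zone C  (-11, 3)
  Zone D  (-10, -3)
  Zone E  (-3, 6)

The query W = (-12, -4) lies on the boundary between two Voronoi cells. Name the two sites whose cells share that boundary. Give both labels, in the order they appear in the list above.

Squared distances from W to each site:
d²(W, Zone A) = (-12−(-10))² + (-4−(-5))² = 4 + 1 = 5
d²(W, Zone B) = (-12−(-4))² + (-4−11)² = 64 + 225 = 289
d²(W, Zone C) = (-12−(-11))² + (-4−3)² = 1 + 49 = 50
d²(W, Zone D) = (-12−(-10))² + (-4−(-3))² = 4 + 1 = 5
d²(W, Zone E) = (-12−(-3))² + (-4−6)² = 81 + 100 = 181
W is equidistant from Zone A and Zone D (both at squared distance 5), and every other site is strictly farther — so W lies on the Zone A–Zone D Voronoi edge.

Zone A and Zone D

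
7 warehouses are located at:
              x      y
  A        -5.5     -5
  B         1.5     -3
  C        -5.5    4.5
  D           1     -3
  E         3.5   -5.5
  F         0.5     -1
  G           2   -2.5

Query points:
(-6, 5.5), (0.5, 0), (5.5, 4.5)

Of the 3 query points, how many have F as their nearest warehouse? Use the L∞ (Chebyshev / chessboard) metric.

2

(-6, 5.5) — d to each: A:10.5, B:8.5, C:1, D:8.5, E:11, F:6.5, G:8 → nearest is C
(0.5, 0) — d to each: A:6, B:3, C:6, D:3, E:5.5, F:1, G:2.5 → nearest is F
(5.5, 4.5) — d to each: A:11, B:7.5, C:11, D:7.5, E:10, F:5.5, G:7 → nearest is F
2 of the 3 points have F as nearest.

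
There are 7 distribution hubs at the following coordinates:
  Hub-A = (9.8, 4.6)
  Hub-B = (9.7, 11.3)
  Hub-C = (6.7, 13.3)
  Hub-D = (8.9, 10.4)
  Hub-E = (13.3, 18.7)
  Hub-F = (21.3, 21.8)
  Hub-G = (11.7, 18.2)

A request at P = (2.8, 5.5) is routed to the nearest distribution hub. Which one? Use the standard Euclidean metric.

Squared Euclidean distances:
d²(P, Hub-A) = (2.8−9.8)² + (5.5−4.6)² = 49 + 0.81 = 49.81
d²(P, Hub-B) = (2.8−9.7)² + (5.5−11.3)² = 47.61 + 33.64 = 81.25
d²(P, Hub-C) = (2.8−6.7)² + (5.5−13.3)² = 15.21 + 60.84 = 76.05
d²(P, Hub-D) = (2.8−8.9)² + (5.5−10.4)² = 37.21 + 24.01 = 61.22
d²(P, Hub-E) = (2.8−13.3)² + (5.5−18.7)² = 110.25 + 174.24 = 284.49
d²(P, Hub-F) = (2.8−21.3)² + (5.5−21.8)² = 342.25 + 265.69 = 607.94
d²(P, Hub-G) = (2.8−11.7)² + (5.5−18.2)² = 79.21 + 161.29 = 240.5
Minimum is at Hub-A.

Hub-A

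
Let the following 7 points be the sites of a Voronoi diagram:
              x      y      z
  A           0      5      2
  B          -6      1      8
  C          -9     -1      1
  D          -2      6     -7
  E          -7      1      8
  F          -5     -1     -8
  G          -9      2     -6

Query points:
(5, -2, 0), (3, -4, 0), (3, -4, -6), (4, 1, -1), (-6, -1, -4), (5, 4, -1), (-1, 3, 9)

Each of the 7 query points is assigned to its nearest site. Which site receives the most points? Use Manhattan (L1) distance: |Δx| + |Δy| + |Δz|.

A

(5, -2, 0) — d to each: A:14, B:22, C:16, D:22, E:23, F:19, G:24 → nearest is A
(3, -4, 0) — d to each: A:14, B:22, C:16, D:22, E:23, F:19, G:24 → nearest is A
(3, -4, -6) — d to each: A:20, B:28, C:22, D:16, E:29, F:13, G:18 → nearest is F
(4, 1, -1) — d to each: A:11, B:19, C:17, D:17, E:20, F:18, G:19 → nearest is A
(-6, -1, -4) — d to each: A:18, B:14, C:8, D:14, E:15, F:5, G:8 → nearest is F
(5, 4, -1) — d to each: A:9, B:23, C:21, D:15, E:24, F:22, G:21 → nearest is A
(-1, 3, 9) — d to each: A:10, B:8, C:20, D:20, E:9, F:25, G:24 → nearest is B
Tally — A:4, B:1, F:2. A captures the most (4).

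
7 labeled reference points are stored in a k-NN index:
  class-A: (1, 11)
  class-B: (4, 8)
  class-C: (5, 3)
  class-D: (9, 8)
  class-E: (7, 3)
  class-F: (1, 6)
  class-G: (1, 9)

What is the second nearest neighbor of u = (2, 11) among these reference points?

class-G

Squared Euclidean distances:
d²(u, class-A) = (2−1)² + (11−11)² = 1 + 0 = 1
d²(u, class-B) = (2−4)² + (11−8)² = 4 + 9 = 13
d²(u, class-C) = (2−5)² + (11−3)² = 9 + 64 = 73
d²(u, class-D) = (2−9)² + (11−8)² = 49 + 9 = 58
d²(u, class-E) = (2−7)² + (11−3)² = 25 + 64 = 89
d²(u, class-F) = (2−1)² + (11−6)² = 1 + 25 = 26
d²(u, class-G) = (2−1)² + (11−9)² = 1 + 4 = 5
Sorted ascending: class-A, class-G, class-B, … — the second-nearest is class-G.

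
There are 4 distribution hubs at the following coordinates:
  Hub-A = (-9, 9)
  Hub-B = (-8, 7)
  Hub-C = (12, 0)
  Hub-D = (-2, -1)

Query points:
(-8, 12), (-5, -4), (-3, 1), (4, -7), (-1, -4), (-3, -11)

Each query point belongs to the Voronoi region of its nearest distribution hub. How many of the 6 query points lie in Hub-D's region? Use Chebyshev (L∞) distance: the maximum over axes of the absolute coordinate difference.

5

(-8, 12) — d to each: Hub-A:3, Hub-B:5, Hub-C:20, Hub-D:13 → nearest is Hub-A
(-5, -4) — d to each: Hub-A:13, Hub-B:11, Hub-C:17, Hub-D:3 → nearest is Hub-D
(-3, 1) — d to each: Hub-A:8, Hub-B:6, Hub-C:15, Hub-D:2 → nearest is Hub-D
(4, -7) — d to each: Hub-A:16, Hub-B:14, Hub-C:8, Hub-D:6 → nearest is Hub-D
(-1, -4) — d to each: Hub-A:13, Hub-B:11, Hub-C:13, Hub-D:3 → nearest is Hub-D
(-3, -11) — d to each: Hub-A:20, Hub-B:18, Hub-C:15, Hub-D:10 → nearest is Hub-D
5 of the 6 points have Hub-D as nearest.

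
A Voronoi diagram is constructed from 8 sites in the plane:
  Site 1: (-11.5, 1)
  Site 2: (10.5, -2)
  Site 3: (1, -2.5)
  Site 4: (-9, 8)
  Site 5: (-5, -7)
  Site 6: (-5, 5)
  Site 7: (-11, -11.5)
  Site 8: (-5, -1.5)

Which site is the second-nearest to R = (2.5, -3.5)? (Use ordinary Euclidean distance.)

Compare squared distances (the ordering matches that of the actual distances):
d²(R, Site 1) = 196 + 20.25 = 216.25
d²(R, Site 2) = 64 + 2.25 = 66.25
d²(R, Site 3) = 2.25 + 1 = 3.25
d²(R, Site 4) = 132.25 + 132.25 = 264.5
d²(R, Site 5) = 56.25 + 12.25 = 68.5
d²(R, Site 6) = 56.25 + 72.25 = 128.5
d²(R, Site 7) = 182.25 + 64 = 246.25
d²(R, Site 8) = 56.25 + 4 = 60.25
Sorted ascending: Site 3, Site 8, Site 2, … — the second-nearest is Site 8.

Site 8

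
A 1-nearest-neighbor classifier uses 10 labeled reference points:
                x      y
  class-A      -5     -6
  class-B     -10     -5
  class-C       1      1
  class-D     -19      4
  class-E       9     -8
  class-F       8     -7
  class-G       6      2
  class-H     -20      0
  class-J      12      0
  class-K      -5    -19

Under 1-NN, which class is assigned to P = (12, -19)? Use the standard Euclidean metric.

class-E

Compare squared distances (the ordering matches that of the actual distances):
d²(P, class-A) = 289 + 169 = 458
d²(P, class-B) = 484 + 196 = 680
d²(P, class-C) = 121 + 400 = 521
d²(P, class-D) = 961 + 529 = 1490
d²(P, class-E) = 9 + 121 = 130
d²(P, class-F) = 16 + 144 = 160
d²(P, class-G) = 36 + 441 = 477
d²(P, class-H) = 1024 + 361 = 1385
d²(P, class-J) = 0 + 361 = 361
d²(P, class-K) = 289 + 0 = 289
class-E is nearest.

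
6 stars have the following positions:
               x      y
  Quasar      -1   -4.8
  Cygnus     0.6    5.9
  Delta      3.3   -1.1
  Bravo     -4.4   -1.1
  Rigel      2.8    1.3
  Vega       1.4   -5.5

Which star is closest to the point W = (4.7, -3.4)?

Since √ is increasing, it suffices to compare squared distances:
d²(W, Quasar) = (4.7−(-1))² + (-3.4−(-4.8))² = 32.49 + 1.96 = 34.45
d²(W, Cygnus) = (4.7−0.6)² + (-3.4−5.9)² = 16.81 + 86.49 = 103.3
d²(W, Delta) = (4.7−3.3)² + (-3.4−(-1.1))² = 1.96 + 5.29 = 7.25
d²(W, Bravo) = (4.7−(-4.4))² + (-3.4−(-1.1))² = 82.81 + 5.29 = 88.1
d²(W, Rigel) = (4.7−2.8)² + (-3.4−1.3)² = 3.61 + 22.09 = 25.7
d²(W, Vega) = (4.7−1.4)² + (-3.4−(-5.5))² = 10.89 + 4.41 = 15.3
Minimum is at Delta.

Delta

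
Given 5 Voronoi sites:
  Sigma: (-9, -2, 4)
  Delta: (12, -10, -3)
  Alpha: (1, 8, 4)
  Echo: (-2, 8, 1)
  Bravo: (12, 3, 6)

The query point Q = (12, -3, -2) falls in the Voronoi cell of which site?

Delta

Squared Euclidean distances:
d²(Q, Sigma) = 441 + 1 + 36 = 478
d²(Q, Delta) = 0 + 49 + 1 = 50
d²(Q, Alpha) = 121 + 121 + 36 = 278
d²(Q, Echo) = 196 + 121 + 9 = 326
d²(Q, Bravo) = 0 + 36 + 64 = 100
Delta is nearest.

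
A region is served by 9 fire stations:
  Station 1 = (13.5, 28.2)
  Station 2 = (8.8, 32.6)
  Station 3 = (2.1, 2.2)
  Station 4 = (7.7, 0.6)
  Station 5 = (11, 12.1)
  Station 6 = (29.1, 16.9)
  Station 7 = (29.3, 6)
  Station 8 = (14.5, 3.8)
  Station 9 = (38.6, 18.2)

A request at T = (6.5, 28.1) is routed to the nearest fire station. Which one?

Compare squared distances (the ordering matches that of the actual distances):
d²(T, Station 1) = (6.5−13.5)² + (28.1−28.2)² = 49 + 0.01 = 49.01
d²(T, Station 2) = (6.5−8.8)² + (28.1−32.6)² = 5.29 + 20.25 = 25.54
d²(T, Station 3) = (6.5−2.1)² + (28.1−2.2)² = 19.36 + 670.81 = 690.17
d²(T, Station 4) = (6.5−7.7)² + (28.1−0.6)² = 1.44 + 756.25 = 757.69
d²(T, Station 5) = (6.5−11)² + (28.1−12.1)² = 20.25 + 256 = 276.25
d²(T, Station 6) = (6.5−29.1)² + (28.1−16.9)² = 510.76 + 125.44 = 636.2
d²(T, Station 7) = (6.5−29.3)² + (28.1−6)² = 519.84 + 488.41 = 1008.25
d²(T, Station 8) = (6.5−14.5)² + (28.1−3.8)² = 64 + 590.49 = 654.49
d²(T, Station 9) = (6.5−38.6)² + (28.1−18.2)² = 1030.41 + 98.01 = 1128.42
Station 2 is nearest.

Station 2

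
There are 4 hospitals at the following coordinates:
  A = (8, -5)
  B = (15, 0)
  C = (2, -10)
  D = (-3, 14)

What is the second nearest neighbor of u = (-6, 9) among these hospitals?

Squared Euclidean distances:
|uA|² = (-6−8)² + (9−(-5))² = 196 + 196 = 392
|uB|² = (-6−15)² + (9−0)² = 441 + 81 = 522
|uC|² = (-6−2)² + (9−(-10))² = 64 + 361 = 425
|uD|² = (-6−(-3))² + (9−14)² = 9 + 25 = 34
Sorted ascending: D, A, C, … — the second-nearest is A.

A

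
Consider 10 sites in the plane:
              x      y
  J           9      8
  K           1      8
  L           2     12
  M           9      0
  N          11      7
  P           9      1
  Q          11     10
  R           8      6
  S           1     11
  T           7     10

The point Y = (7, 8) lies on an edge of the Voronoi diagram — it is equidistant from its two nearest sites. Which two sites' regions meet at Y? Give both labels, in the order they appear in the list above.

J and T

Squared distances from Y to each site:
|YJ|² = (7−9)² + (8−8)² = 4 + 0 = 4
|YK|² = (7−1)² + (8−8)² = 36 + 0 = 36
|YL|² = (7−2)² + (8−12)² = 25 + 16 = 41
|YM|² = (7−9)² + (8−0)² = 4 + 64 = 68
|YN|² = (7−11)² + (8−7)² = 16 + 1 = 17
|YP|² = (7−9)² + (8−1)² = 4 + 49 = 53
|YQ|² = (7−11)² + (8−10)² = 16 + 4 = 20
|YR|² = (7−8)² + (8−6)² = 1 + 4 = 5
|YS|² = (7−1)² + (8−11)² = 36 + 9 = 45
|YT|² = (7−7)² + (8−10)² = 0 + 4 = 4
Y is equidistant from J and T (both at squared distance 4), and every other site is strictly farther — so Y lies on the J–T Voronoi edge.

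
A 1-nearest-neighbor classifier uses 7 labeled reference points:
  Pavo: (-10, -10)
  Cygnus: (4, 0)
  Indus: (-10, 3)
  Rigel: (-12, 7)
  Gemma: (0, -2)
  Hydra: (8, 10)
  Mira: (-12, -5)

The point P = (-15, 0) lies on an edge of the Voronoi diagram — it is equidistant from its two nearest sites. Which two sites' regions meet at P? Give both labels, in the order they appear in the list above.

Indus and Mira

Squared distances from P to each site:
d²(P, Pavo) = (-15−(-10))² + (0−(-10))² = 25 + 100 = 125
d²(P, Cygnus) = (-15−4)² + (0−0)² = 361 + 0 = 361
d²(P, Indus) = (-15−(-10))² + (0−3)² = 25 + 9 = 34
d²(P, Rigel) = (-15−(-12))² + (0−7)² = 9 + 49 = 58
d²(P, Gemma) = (-15−0)² + (0−(-2))² = 225 + 4 = 229
d²(P, Hydra) = (-15−8)² + (0−10)² = 529 + 100 = 629
d²(P, Mira) = (-15−(-12))² + (0−(-5))² = 9 + 25 = 34
P is equidistant from Indus and Mira (both at squared distance 34), and every other site is strictly farther — so P lies on the Indus–Mira Voronoi edge.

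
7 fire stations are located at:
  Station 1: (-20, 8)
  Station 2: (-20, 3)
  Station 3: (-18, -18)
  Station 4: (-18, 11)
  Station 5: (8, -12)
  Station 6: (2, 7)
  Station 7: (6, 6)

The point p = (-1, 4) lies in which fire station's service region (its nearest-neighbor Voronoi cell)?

Squared Euclidean distances:
d²(p, Station 1) = (-1−(-20))² + (4−8)² = 361 + 16 = 377
d²(p, Station 2) = (-1−(-20))² + (4−3)² = 361 + 1 = 362
d²(p, Station 3) = (-1−(-18))² + (4−(-18))² = 289 + 484 = 773
d²(p, Station 4) = (-1−(-18))² + (4−11)² = 289 + 49 = 338
d²(p, Station 5) = (-1−8)² + (4−(-12))² = 81 + 256 = 337
d²(p, Station 6) = (-1−2)² + (4−7)² = 9 + 9 = 18
d²(p, Station 7) = (-1−6)² + (4−6)² = 49 + 4 = 53
Minimum is at Station 6.

Station 6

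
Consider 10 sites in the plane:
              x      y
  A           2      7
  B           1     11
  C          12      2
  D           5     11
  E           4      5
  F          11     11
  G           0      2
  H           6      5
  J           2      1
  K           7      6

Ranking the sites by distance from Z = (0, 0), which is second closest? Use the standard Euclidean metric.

J

Squared Euclidean distances:
|ZA|² = (0−2)² + (0−7)² = 4 + 49 = 53
|ZB|² = (0−1)² + (0−11)² = 1 + 121 = 122
|ZC|² = (0−12)² + (0−2)² = 144 + 4 = 148
|ZD|² = (0−5)² + (0−11)² = 25 + 121 = 146
|ZE|² = (0−4)² + (0−5)² = 16 + 25 = 41
|ZF|² = (0−11)² + (0−11)² = 121 + 121 = 242
|ZG|² = (0−0)² + (0−2)² = 0 + 4 = 4
|ZH|² = (0−6)² + (0−5)² = 36 + 25 = 61
|ZJ|² = (0−2)² + (0−1)² = 4 + 1 = 5
|ZK|² = (0−7)² + (0−6)² = 49 + 36 = 85
Sorted ascending: G, J, E, … — the second-nearest is J.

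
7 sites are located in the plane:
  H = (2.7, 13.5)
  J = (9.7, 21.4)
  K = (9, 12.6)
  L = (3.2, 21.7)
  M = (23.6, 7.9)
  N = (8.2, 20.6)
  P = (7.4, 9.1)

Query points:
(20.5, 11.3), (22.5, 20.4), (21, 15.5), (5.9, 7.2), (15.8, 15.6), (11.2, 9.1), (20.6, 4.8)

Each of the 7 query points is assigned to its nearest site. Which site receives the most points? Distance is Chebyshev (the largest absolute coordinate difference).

M

(20.5, 11.3) — d to each: H:17.8, J:10.8, K:11.5, L:17.3, M:3.4, N:12.3, P:13.1 → nearest is M
(22.5, 20.4) — d to each: H:19.8, J:12.8, K:13.5, L:19.3, M:12.5, N:14.3, P:15.1 → nearest is M
(21, 15.5) — d to each: H:18.3, J:11.3, K:12, L:17.8, M:7.6, N:12.8, P:13.6 → nearest is M
(5.9, 7.2) — d to each: H:6.3, J:14.2, K:5.4, L:14.5, M:17.7, N:13.4, P:1.9 → nearest is P
(15.8, 15.6) — d to each: H:13.1, J:6.1, K:6.8, L:12.6, M:7.8, N:7.6, P:8.4 → nearest is J
(11.2, 9.1) — d to each: H:8.5, J:12.3, K:3.5, L:12.6, M:12.4, N:11.5, P:3.8 → nearest is K
(20.6, 4.8) — d to each: H:17.9, J:16.6, K:11.6, L:17.4, M:3.1, N:15.8, P:13.2 → nearest is M
Tally — J:1, K:1, M:4, P:1. M captures the most (4).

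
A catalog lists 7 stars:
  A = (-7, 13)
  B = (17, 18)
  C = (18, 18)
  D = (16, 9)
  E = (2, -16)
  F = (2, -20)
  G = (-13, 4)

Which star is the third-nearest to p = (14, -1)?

Compare squared distances (the ordering matches that of the actual distances):
|pA|² = 441 + 196 = 637
|pB|² = 9 + 361 = 370
|pC|² = 16 + 361 = 377
|pD|² = 4 + 100 = 104
|pE|² = 144 + 225 = 369
|pF|² = 144 + 361 = 505
|pG|² = 729 + 25 = 754
Sorted ascending: D, E, B, C, … — the third-nearest is B.

B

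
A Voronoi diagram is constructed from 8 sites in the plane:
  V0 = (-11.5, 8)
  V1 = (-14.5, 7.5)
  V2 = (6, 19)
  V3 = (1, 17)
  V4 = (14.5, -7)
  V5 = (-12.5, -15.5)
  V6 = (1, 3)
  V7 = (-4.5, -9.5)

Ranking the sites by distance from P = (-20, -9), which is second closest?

Squared Euclidean distances:
|PV0|² = (-20−(-11.5))² + (-9−8)² = 72.25 + 289 = 361.25
|PV1|² = (-20−(-14.5))² + (-9−7.5)² = 30.25 + 272.25 = 302.5
|PV2|² = (-20−6)² + (-9−19)² = 676 + 784 = 1460
|PV3|² = (-20−1)² + (-9−17)² = 441 + 676 = 1117
|PV4|² = (-20−14.5)² + (-9−(-7))² = 1190.25 + 4 = 1194.25
|PV5|² = (-20−(-12.5))² + (-9−(-15.5))² = 56.25 + 42.25 = 98.5
|PV6|² = (-20−1)² + (-9−3)² = 441 + 144 = 585
|PV7|² = (-20−(-4.5))² + (-9−(-9.5))² = 240.25 + 0.25 = 240.5
Sorted ascending: V5, V7, V1, … — the second-nearest is V7.

V7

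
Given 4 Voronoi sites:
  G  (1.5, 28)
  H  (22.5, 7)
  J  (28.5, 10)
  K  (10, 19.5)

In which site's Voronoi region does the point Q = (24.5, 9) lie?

Squared Euclidean distances:
|QG|² = (24.5−1.5)² + (9−28)² = 529 + 361 = 890
|QH|² = (24.5−22.5)² + (9−7)² = 4 + 4 = 8
|QJ|² = (24.5−28.5)² + (9−10)² = 16 + 1 = 17
|QK|² = (24.5−10)² + (9−19.5)² = 210.25 + 110.25 = 320.5
H is nearest.

H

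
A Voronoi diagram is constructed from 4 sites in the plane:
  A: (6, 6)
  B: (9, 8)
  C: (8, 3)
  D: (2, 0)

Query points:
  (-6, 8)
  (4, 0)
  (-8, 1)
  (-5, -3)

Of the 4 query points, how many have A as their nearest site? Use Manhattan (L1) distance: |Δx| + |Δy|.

1

(-6, 8) — d to each: A:14, B:15, C:19, D:16 → nearest is A
(4, 0) — d to each: A:8, B:13, C:7, D:2 → nearest is D
(-8, 1) — d to each: A:19, B:24, C:18, D:11 → nearest is D
(-5, -3) — d to each: A:20, B:25, C:19, D:10 → nearest is D
1 of the 4 points has A as nearest.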